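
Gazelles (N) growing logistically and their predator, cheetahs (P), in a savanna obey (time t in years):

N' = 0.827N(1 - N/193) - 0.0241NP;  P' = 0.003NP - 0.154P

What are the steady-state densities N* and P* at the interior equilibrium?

N* ≈ 51.3, P* ≈ 25.2

From dP/dt = 0 with P > 0: 0.003N* = 0.154, so N* = 51.3.
Substitute into dN/dt = 0: 0.827(1 - 51.3/193) = 0.0241P*.
The bracket is 0.734, giving P* = 0.607/0.0241 = 25.2.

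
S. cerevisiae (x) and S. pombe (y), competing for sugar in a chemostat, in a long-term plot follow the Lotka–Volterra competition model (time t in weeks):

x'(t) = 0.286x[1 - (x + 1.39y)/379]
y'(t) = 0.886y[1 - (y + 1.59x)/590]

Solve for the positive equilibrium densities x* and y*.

x* ≈ 365, y* ≈ 10.4

Setting both brackets to zero gives the nullclines x + 1.39y = 379 and 1.59x + y = 590.
Substituting y = 590 - 1.59x into the first: x(1 - 1.39·1.59) = 379 - 1.39·590.
So x* = -441/-1.21 = 365, and then y* = 590 - 1.59·365 = 10.4.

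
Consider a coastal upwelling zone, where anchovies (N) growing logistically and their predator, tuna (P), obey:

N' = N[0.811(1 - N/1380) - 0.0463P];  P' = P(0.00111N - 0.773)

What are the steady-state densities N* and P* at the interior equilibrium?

N* ≈ 696, P* ≈ 8.68

From dP/dt = 0 with P > 0: 0.00111N* = 0.773, so N* = 696.
Substitute into dN/dt = 0: 0.811(1 - 696/1380) = 0.0463P*.
The bracket is 0.495, giving P* = 0.402/0.0463 = 8.68.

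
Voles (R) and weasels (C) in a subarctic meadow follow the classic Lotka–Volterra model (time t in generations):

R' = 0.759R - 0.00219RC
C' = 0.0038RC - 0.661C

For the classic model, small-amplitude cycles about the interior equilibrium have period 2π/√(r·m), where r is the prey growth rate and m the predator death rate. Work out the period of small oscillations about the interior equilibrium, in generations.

Here r = 0.759 and m = 0.661, so r·m = 0.502.
ω = √0.502 = 0.708 per generation, hence T = 2π/ω ≈ 8.87 generations.

T ≈ 8.87 generations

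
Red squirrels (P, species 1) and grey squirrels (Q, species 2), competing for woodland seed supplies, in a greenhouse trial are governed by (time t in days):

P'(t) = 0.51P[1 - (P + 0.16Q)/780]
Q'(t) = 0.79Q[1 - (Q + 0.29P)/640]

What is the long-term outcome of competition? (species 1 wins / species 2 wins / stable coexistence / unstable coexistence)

Compare the nullcline intercepts: K1/α12 = 780/0.16 = 4880 > K2 = 640; K2/α21 = 640/0.29 = 2210 > K1 = 780.
Since both inequalities hold, each species can invade when rare, so the interior equilibrium is stable.

stable coexistence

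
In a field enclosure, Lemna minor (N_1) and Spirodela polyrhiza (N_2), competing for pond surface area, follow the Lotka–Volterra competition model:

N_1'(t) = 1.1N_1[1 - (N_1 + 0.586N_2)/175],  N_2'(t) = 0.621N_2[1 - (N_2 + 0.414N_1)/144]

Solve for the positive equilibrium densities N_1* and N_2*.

N_1* ≈ 120, N_2* ≈ 94.5

Setting both brackets to zero gives the nullclines N_1 + 0.586N_2 = 175 and 0.414N_1 + N_2 = 144.
Substituting N_2 = 144 - 0.414N_1 into the first: N_1(1 - 0.586·0.414) = 175 - 0.586·144.
So N_1* = 90.6/0.757 = 120, and then N_2* = 144 - 0.414·120 = 94.5.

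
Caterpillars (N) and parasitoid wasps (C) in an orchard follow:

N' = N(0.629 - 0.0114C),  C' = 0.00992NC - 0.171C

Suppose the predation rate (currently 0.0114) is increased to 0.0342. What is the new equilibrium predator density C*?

At the interior fixed point, setting dN/dt = 0 with N > 0 fixes C* = (prey growth rate)/(NC coefficient) — independent of the other coefficients.
With the change, C* = 0.629/0.0342 = 18.4; it falls from 55.2.

C* ≈ 18.4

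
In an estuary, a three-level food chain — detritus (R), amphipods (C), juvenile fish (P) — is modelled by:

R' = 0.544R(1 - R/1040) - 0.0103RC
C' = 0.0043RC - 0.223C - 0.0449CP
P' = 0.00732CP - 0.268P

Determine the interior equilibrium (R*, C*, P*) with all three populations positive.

R* ≈ 319, C* ≈ 36.6, P* ≈ 25.6

From dP/dt = 0: 0.00732C* = 0.268, so C* = 36.6.
From dR/dt = 0: 0.544(1 - R*/1040) = 0.0103·36.6, giving R* = 1040·(1 - 0.693) = 319.
From dC/dt = 0: 0.0043·319 - 0.223 = 0.0449P*, so P* = 1.15/0.0449 = 25.6.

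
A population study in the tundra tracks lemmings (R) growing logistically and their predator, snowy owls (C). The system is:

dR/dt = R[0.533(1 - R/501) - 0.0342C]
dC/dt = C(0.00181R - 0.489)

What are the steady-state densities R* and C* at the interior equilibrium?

From dC/dt = 0 with C > 0: 0.00181R* = 0.489, so R* = 270.
Substitute into dR/dt = 0: 0.533(1 - 270/501) = 0.0342C*.
The bracket is 0.461, giving C* = 0.246/0.0342 = 7.18.

R* ≈ 270, C* ≈ 7.18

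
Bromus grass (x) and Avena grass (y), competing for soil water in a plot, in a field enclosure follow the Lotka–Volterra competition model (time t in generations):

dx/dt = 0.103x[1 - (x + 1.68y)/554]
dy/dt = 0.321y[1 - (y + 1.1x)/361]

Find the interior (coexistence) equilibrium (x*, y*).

x* ≈ 61.9, y* ≈ 293

Setting both brackets to zero gives the nullclines x + 1.68y = 554 and 1.1x + y = 361.
Substituting y = 361 - 1.1x into the first: x(1 - 1.68·1.1) = 554 - 1.68·361.
So x* = -52.5/-0.848 = 61.9, and then y* = 361 - 1.1·61.9 = 293.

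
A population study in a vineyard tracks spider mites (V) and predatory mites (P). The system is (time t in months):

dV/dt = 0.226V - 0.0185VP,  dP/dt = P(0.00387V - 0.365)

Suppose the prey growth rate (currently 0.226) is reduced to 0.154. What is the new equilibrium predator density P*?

At the interior fixed point, setting dV/dt = 0 with V > 0 fixes P* = (prey growth rate)/(VP coefficient) — independent of the other coefficients.
With the change, P* = 0.154/0.0185 = 8.32; it falls from 12.2.

P* ≈ 8.32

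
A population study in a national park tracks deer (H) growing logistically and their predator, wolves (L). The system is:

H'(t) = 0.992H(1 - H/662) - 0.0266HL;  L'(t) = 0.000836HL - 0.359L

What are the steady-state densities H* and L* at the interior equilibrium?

H* ≈ 429, L* ≈ 13.1

From dL/dt = 0 with L > 0: 0.000836H* = 0.359, so H* = 429.
Substitute into dH/dt = 0: 0.992(1 - 429/662) = 0.0266L*.
The bracket is 0.351, giving L* = 0.349/0.0266 = 13.1.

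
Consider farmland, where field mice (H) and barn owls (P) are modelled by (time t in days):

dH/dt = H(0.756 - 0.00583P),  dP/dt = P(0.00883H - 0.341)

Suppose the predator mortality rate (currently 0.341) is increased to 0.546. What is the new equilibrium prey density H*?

H* ≈ 61.8

At the interior fixed point, setting dP/dt = 0 with P > 0 fixes H* = (predator death rate)/(HP coefficient) — independent of the other coefficients.
With the change, H* = 0.546/0.00883 = 61.8; it rises from 38.6.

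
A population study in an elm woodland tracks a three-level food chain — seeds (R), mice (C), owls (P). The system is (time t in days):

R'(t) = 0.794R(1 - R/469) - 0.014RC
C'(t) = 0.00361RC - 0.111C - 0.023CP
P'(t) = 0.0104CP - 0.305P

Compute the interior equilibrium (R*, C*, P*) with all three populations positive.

R* ≈ 226, C* ≈ 29.3, P* ≈ 30.7

From dP/dt = 0: 0.0104C* = 0.305, so C* = 29.3.
From dR/dt = 0: 0.794(1 - R*/469) = 0.014·29.3, giving R* = 469·(1 - 0.517) = 226.
From dC/dt = 0: 0.00361·226 - 0.111 = 0.023P*, so P* = 0.707/0.023 = 30.7.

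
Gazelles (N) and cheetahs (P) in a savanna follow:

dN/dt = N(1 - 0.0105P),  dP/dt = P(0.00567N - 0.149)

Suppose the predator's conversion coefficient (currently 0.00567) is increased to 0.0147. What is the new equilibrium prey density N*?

At the interior fixed point, setting dP/dt = 0 with P > 0 fixes N* = (predator death rate)/(NP coefficient) — independent of the other coefficients.
With the change, N* = 0.149/0.0147 = 10.1; it falls from 26.3.

N* ≈ 10.1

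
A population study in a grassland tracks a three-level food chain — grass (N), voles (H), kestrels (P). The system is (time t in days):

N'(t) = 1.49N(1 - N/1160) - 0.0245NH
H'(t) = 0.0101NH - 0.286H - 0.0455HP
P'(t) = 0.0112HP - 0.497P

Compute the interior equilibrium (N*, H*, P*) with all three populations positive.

N* ≈ 314, H* ≈ 44.4, P* ≈ 63.3

From dP/dt = 0: 0.0112H* = 0.497, so H* = 44.4.
From dN/dt = 0: 1.49(1 - N*/1160) = 0.0245·44.4, giving N* = 1160·(1 - 0.73) = 314.
From dH/dt = 0: 0.0101·314 - 0.286 = 0.0455P*, so P* = 2.88/0.0455 = 63.3.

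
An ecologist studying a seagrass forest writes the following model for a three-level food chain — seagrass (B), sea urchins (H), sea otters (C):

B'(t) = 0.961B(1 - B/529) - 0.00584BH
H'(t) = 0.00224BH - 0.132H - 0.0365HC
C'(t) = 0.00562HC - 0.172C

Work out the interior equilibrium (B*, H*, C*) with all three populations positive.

B* ≈ 431, H* ≈ 30.6, C* ≈ 22.8

From dC/dt = 0: 0.00562H* = 0.172, so H* = 30.6.
From dB/dt = 0: 0.961(1 - B*/529) = 0.00584·30.6, giving B* = 529·(1 - 0.186) = 431.
From dH/dt = 0: 0.00224·431 - 0.132 = 0.0365C*, so C* = 0.833/0.0365 = 22.8.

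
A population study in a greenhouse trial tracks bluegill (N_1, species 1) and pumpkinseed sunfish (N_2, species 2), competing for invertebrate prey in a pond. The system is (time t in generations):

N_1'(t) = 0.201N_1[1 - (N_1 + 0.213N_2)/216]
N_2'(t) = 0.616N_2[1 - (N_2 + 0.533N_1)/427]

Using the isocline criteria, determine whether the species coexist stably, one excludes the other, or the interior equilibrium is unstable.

stable coexistence

Compare the nullcline intercepts: K1/α12 = 216/0.213 = 1010 > K2 = 427; K2/α21 = 427/0.533 = 801 > K1 = 216.
Since both inequalities hold, each species can invade when rare, so the interior equilibrium is stable.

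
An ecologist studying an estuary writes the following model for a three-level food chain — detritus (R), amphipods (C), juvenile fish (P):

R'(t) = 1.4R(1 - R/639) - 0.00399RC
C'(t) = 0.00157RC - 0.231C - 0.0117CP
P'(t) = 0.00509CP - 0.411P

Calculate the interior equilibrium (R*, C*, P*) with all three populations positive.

From dP/dt = 0: 0.00509C* = 0.411, so C* = 80.7.
From dR/dt = 0: 1.4(1 - R*/639) = 0.00399·80.7, giving R* = 639·(1 - 0.23) = 492.
From dC/dt = 0: 0.00157·492 - 0.231 = 0.0117P*, so P* = 0.541/0.0117 = 46.3.

R* ≈ 492, C* ≈ 80.7, P* ≈ 46.3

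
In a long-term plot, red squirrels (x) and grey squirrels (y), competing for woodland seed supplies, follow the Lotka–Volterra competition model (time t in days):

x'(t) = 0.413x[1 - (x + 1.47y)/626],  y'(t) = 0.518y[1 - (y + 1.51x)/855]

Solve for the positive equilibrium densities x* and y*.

Setting both brackets to zero gives the nullclines x + 1.47y = 626 and 1.51x + y = 855.
Substituting y = 855 - 1.51x into the first: x(1 - 1.47·1.51) = 626 - 1.47·855.
So x* = -631/-1.22 = 517, and then y* = 855 - 1.51·517 = 74.

x* ≈ 517, y* ≈ 74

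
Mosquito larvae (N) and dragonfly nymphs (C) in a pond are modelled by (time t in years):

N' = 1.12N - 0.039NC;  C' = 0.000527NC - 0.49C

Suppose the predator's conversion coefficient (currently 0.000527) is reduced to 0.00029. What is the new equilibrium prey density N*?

At the interior fixed point, setting dC/dt = 0 with C > 0 fixes N* = (predator death rate)/(NC coefficient) — independent of the other coefficients.
With the change, N* = 0.49/0.00029 = 1690; it rises from 930.

N* ≈ 1690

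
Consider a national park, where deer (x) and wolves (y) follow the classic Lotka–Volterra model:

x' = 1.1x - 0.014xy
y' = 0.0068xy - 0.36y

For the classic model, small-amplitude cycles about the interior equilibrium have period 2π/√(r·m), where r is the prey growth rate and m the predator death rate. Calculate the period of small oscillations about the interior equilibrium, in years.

Here r = 1.1 and m = 0.36, so r·m = 0.396.
ω = √0.396 = 0.629 per year, hence T = 2π/ω ≈ 9.98 years.

T ≈ 9.98 years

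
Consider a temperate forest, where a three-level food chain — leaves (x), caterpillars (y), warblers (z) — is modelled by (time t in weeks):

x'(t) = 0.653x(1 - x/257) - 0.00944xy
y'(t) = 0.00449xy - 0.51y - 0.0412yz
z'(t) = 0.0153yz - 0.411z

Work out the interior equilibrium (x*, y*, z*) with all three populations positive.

x* ≈ 157, y* ≈ 26.9, z* ≈ 4.75

From dz/dt = 0: 0.0153y* = 0.411, so y* = 26.9.
From dx/dt = 0: 0.653(1 - x*/257) = 0.00944·26.9, giving x* = 257·(1 - 0.388) = 157.
From dy/dt = 0: 0.00449·157 - 0.51 = 0.0412z*, so z* = 0.196/0.0412 = 4.75.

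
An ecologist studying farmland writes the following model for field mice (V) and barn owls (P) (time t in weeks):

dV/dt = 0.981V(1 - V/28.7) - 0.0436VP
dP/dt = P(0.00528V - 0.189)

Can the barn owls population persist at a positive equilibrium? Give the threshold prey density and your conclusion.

The predator equation gives dP/dt > 0 only when V > 0.189/0.00528 = 35.8.
Without the predator, V → K = 28.7. Since 28.7 < 35.8, the predator cannot invade.

Threshold V = 35.8; K < 35.8, so no, the predator goes extinct.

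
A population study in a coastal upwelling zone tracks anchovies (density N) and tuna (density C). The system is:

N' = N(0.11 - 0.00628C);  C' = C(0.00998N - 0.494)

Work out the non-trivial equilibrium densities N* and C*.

N* ≈ 49.5, C* ≈ 17.5

Set dC/dt = 0 with C > 0: 0.00998N - 0.494 = 0, so N* = 0.494/0.00998 = 49.5.
Set dN/dt = 0 with N > 0: 0.11 - 0.00628C = 0, so C* = 0.11/0.00628 = 17.5.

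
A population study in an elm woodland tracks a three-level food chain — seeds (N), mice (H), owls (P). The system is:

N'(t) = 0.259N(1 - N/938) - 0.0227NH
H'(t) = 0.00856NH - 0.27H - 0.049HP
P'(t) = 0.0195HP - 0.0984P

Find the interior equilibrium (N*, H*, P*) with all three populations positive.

N* ≈ 523, H* ≈ 5.05, P* ≈ 85.9

From dP/dt = 0: 0.0195H* = 0.0984, so H* = 5.05.
From dN/dt = 0: 0.259(1 - N*/938) = 0.0227·5.05, giving N* = 938·(1 - 0.442) = 523.
From dH/dt = 0: 0.00856·523 - 0.27 = 0.049P*, so P* = 4.21/0.049 = 85.9.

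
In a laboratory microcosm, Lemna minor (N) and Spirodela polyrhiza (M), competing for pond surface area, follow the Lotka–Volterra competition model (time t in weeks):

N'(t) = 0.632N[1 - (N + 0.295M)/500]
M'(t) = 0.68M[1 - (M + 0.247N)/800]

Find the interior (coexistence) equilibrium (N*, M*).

N* ≈ 285, M* ≈ 730

Setting both brackets to zero gives the nullclines N + 0.295M = 500 and 0.247N + M = 800.
Substituting M = 800 - 0.247N into the first: N(1 - 0.295·0.247) = 500 - 0.295·800.
So N* = 264/0.927 = 285, and then M* = 800 - 0.247·285 = 730.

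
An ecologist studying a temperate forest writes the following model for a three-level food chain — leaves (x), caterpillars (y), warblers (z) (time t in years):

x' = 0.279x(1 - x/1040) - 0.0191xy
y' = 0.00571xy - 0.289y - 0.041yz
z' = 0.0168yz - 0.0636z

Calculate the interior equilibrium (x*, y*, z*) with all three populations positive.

From dz/dt = 0: 0.0168y* = 0.0636, so y* = 3.79.
From dx/dt = 0: 0.279(1 - x*/1040) = 0.0191·3.79, giving x* = 1040·(1 - 0.259) = 770.
From dy/dt = 0: 0.00571·770 - 0.289 = 0.041z*, so z* = 4.11/0.041 = 100.

x* ≈ 770, y* ≈ 3.79, z* ≈ 100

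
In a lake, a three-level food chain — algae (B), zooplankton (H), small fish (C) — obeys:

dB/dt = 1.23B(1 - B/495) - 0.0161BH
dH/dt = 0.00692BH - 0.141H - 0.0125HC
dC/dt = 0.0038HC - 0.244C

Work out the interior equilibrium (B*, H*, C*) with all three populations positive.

B* ≈ 79, H* ≈ 64.2, C* ≈ 32.4

From dC/dt = 0: 0.0038H* = 0.244, so H* = 64.2.
From dB/dt = 0: 1.23(1 - B*/495) = 0.0161·64.2, giving B* = 495·(1 - 0.84) = 79.
From dH/dt = 0: 0.00692·79 - 0.141 = 0.0125C*, so C* = 0.405/0.0125 = 32.4.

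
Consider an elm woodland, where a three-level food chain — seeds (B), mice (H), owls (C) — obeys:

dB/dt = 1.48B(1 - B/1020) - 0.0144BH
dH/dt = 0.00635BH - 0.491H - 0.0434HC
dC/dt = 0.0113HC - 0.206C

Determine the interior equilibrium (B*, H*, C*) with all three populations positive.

B* ≈ 839, H* ≈ 18.2, C* ≈ 111

From dC/dt = 0: 0.0113H* = 0.206, so H* = 18.2.
From dB/dt = 0: 1.48(1 - B*/1020) = 0.0144·18.2, giving B* = 1020·(1 - 0.177) = 839.
From dH/dt = 0: 0.00635·839 - 0.491 = 0.0434C*, so C* = 4.84/0.0434 = 111.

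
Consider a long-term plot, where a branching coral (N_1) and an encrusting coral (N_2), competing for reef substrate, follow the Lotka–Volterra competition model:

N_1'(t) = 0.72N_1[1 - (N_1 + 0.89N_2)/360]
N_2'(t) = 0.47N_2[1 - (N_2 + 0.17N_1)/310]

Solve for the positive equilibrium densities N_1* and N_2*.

Setting both brackets to zero gives the nullclines N_1 + 0.89N_2 = 360 and 0.17N_1 + N_2 = 310.
Substituting N_2 = 310 - 0.17N_1 into the first: N_1(1 - 0.89·0.17) = 360 - 0.89·310.
So N_1* = 84.1/0.849 = 99.1, and then N_2* = 310 - 0.17·99.1 = 293.

N_1* ≈ 99.1, N_2* ≈ 293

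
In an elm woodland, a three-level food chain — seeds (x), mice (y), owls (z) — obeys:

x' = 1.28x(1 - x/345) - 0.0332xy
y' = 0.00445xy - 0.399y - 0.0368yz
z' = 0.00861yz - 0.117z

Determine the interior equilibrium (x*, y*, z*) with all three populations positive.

x* ≈ 223, y* ≈ 13.6, z* ≈ 16.2

From dz/dt = 0: 0.00861y* = 0.117, so y* = 13.6.
From dx/dt = 0: 1.28(1 - x*/345) = 0.0332·13.6, giving x* = 345·(1 - 0.352) = 223.
From dy/dt = 0: 0.00445·223 - 0.399 = 0.0368z*, so z* = 0.595/0.0368 = 16.2.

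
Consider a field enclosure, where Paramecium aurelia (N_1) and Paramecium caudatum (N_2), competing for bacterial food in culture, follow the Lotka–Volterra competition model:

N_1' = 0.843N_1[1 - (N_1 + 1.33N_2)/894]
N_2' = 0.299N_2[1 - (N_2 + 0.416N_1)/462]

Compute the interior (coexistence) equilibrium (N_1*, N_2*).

Setting both brackets to zero gives the nullclines N_1 + 1.33N_2 = 894 and 0.416N_1 + N_2 = 462.
Substituting N_2 = 462 - 0.416N_1 into the first: N_1(1 - 1.33·0.416) = 894 - 1.33·462.
So N_1* = 280/0.447 = 626, and then N_2* = 462 - 0.416·626 = 202.

N_1* ≈ 626, N_2* ≈ 202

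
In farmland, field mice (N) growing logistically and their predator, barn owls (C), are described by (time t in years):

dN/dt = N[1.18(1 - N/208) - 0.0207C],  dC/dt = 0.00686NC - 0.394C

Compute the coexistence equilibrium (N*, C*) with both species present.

N* ≈ 57.4, C* ≈ 41.3

From dC/dt = 0 with C > 0: 0.00686N* = 0.394, so N* = 57.4.
Substitute into dN/dt = 0: 1.18(1 - 57.4/208) = 0.0207C*.
The bracket is 0.724, giving C* = 0.854/0.0207 = 41.3.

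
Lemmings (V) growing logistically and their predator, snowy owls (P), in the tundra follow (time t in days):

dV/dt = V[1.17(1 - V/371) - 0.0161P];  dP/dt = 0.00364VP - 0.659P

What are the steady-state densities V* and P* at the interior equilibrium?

V* ≈ 181, P* ≈ 37.2

From dP/dt = 0 with P > 0: 0.00364V* = 0.659, so V* = 181.
Substitute into dV/dt = 0: 1.17(1 - 181/371) = 0.0161P*.
The bracket is 0.512, giving P* = 0.599/0.0161 = 37.2.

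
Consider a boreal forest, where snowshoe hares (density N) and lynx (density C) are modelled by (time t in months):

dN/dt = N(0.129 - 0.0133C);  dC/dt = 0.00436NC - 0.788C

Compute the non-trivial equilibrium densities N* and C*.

N* ≈ 181, C* ≈ 9.7

Set dC/dt = 0 with C > 0: 0.00436N - 0.788 = 0, so N* = 0.788/0.00436 = 181.
Set dN/dt = 0 with N > 0: 0.129 - 0.0133C = 0, so C* = 0.129/0.0133 = 9.7.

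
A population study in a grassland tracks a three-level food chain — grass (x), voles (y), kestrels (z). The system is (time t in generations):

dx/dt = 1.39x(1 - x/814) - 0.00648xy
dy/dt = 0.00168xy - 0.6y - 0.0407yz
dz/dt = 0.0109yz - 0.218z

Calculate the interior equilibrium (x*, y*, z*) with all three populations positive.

x* ≈ 738, y* ≈ 20, z* ≈ 15.7

From dz/dt = 0: 0.0109y* = 0.218, so y* = 20.
From dx/dt = 0: 1.39(1 - x*/814) = 0.00648·20, giving x* = 814·(1 - 0.0932) = 738.
From dy/dt = 0: 0.00168·738 - 0.6 = 0.0407z*, so z* = 0.64/0.0407 = 15.7.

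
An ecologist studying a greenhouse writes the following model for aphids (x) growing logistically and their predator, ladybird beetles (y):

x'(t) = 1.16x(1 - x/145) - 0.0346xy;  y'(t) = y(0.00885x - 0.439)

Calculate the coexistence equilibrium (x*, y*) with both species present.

x* ≈ 49.6, y* ≈ 22.1

From dy/dt = 0 with y > 0: 0.00885x* = 0.439, so x* = 49.6.
Substitute into dx/dt = 0: 1.16(1 - 49.6/145) = 0.0346y*.
The bracket is 0.658, giving y* = 0.763/0.0346 = 22.1.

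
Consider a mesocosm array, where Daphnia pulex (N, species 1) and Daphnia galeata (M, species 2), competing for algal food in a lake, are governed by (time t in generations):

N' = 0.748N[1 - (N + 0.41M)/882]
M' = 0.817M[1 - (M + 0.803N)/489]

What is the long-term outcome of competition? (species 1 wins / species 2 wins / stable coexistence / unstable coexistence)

Compare the nullcline intercepts: K1/α12 = 882/0.41 = 2150 > K2 = 489; K2/α21 = 489/0.803 = 609 < K1 = 882.
Since the inequalities point opposite ways, species 1 can invade but species 2 cannot.

species 1 excludes species 2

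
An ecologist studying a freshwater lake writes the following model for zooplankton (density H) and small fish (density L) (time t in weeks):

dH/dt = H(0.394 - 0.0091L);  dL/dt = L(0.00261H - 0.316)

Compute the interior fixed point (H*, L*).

Set dL/dt = 0 with L > 0: 0.00261H - 0.316 = 0, so H* = 0.316/0.00261 = 121.
Set dH/dt = 0 with H > 0: 0.394 - 0.0091L = 0, so L* = 0.394/0.0091 = 43.3.

H* ≈ 121, L* ≈ 43.3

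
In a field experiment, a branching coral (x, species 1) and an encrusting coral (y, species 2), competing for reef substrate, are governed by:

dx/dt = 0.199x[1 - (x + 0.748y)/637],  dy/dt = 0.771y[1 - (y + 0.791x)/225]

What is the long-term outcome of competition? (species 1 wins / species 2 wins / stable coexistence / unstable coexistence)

Compare the nullcline intercepts: K1/α12 = 637/0.748 = 852 > K2 = 225; K2/α21 = 225/0.791 = 284 < K1 = 637.
Since the inequalities point opposite ways, species 1 can invade but species 2 cannot.

species 1 excludes species 2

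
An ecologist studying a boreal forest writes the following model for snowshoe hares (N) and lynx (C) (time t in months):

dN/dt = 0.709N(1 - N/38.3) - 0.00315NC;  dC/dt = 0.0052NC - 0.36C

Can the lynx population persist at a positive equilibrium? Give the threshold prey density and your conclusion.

The predator equation gives dC/dt > 0 only when N > 0.36/0.0052 = 69.2.
Without the predator, N → K = 38.3. Since 38.3 < 69.2, the predator cannot invade.

Threshold N = 69.2; K < 69.2, so no, the predator goes extinct.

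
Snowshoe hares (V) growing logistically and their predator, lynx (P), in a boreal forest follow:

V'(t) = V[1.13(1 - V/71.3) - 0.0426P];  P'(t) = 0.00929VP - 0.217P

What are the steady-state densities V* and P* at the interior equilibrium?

V* ≈ 23.4, P* ≈ 17.8

From dP/dt = 0 with P > 0: 0.00929V* = 0.217, so V* = 23.4.
Substitute into dV/dt = 0: 1.13(1 - 23.4/71.3) = 0.0426P*.
The bracket is 0.672, giving P* = 0.76/0.0426 = 17.8.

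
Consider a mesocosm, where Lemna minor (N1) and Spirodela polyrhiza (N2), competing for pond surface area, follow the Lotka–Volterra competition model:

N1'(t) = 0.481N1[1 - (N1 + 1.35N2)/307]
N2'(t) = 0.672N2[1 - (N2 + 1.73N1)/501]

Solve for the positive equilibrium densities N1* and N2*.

N1* ≈ 277, N2* ≈ 22.5

Setting both brackets to zero gives the nullclines N1 + 1.35N2 = 307 and 1.73N1 + N2 = 501.
Substituting N2 = 501 - 1.73N1 into the first: N1(1 - 1.35·1.73) = 307 - 1.35·501.
So N1* = -369/-1.34 = 277, and then N2* = 501 - 1.73·277 = 22.5.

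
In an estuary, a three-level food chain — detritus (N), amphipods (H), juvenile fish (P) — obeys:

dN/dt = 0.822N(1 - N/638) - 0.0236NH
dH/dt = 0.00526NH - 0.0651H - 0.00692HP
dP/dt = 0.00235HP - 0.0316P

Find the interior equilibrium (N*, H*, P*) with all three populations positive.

N* ≈ 392, H* ≈ 13.4, P* ≈ 288

From dP/dt = 0: 0.00235H* = 0.0316, so H* = 13.4.
From dN/dt = 0: 0.822(1 - N*/638) = 0.0236·13.4, giving N* = 638·(1 - 0.386) = 392.
From dH/dt = 0: 0.00526·392 - 0.0651 = 0.00692P*, so P* = 2/0.00692 = 288.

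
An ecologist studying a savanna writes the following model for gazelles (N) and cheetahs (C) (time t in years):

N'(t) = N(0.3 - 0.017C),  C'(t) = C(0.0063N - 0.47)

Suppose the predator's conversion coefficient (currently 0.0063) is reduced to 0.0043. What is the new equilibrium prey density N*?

N* ≈ 109

At the interior fixed point, setting dC/dt = 0 with C > 0 fixes N* = (predator death rate)/(NC coefficient) — independent of the other coefficients.
With the change, N* = 0.47/0.0043 = 109; it rises from 74.6.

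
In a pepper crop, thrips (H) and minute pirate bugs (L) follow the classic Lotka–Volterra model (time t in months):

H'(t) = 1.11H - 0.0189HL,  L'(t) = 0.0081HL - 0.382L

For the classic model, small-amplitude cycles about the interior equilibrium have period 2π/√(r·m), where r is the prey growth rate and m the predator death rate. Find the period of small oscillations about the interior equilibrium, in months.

Here r = 1.11 and m = 0.382, so r·m = 0.424.
ω = √0.424 = 0.651 per month, hence T = 2π/ω ≈ 9.65 months.

T ≈ 9.65 months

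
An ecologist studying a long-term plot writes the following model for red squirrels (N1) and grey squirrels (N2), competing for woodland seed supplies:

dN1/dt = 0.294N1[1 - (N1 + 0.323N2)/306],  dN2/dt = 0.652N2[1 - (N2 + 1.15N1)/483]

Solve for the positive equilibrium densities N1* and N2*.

N1* ≈ 239, N2* ≈ 209

Setting both brackets to zero gives the nullclines N1 + 0.323N2 = 306 and 1.15N1 + N2 = 483.
Substituting N2 = 483 - 1.15N1 into the first: N1(1 - 0.323·1.15) = 306 - 0.323·483.
So N1* = 150/0.629 = 239, and then N2* = 483 - 1.15·239 = 209.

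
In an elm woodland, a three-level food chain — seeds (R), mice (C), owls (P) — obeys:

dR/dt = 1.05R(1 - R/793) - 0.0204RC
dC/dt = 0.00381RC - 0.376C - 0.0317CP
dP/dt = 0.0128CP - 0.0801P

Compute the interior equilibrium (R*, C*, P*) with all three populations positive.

R* ≈ 697, C* ≈ 6.26, P* ≈ 71.9

From dP/dt = 0: 0.0128C* = 0.0801, so C* = 6.26.
From dR/dt = 0: 1.05(1 - R*/793) = 0.0204·6.26, giving R* = 793·(1 - 0.122) = 697.
From dC/dt = 0: 0.00381·697 - 0.376 = 0.0317P*, so P* = 2.28/0.0317 = 71.9.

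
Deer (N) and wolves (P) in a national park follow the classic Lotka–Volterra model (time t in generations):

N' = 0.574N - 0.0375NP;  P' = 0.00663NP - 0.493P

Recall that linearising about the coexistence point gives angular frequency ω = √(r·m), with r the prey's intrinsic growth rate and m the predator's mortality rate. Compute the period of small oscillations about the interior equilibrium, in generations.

T ≈ 11.8 generations

Here r = 0.574 and m = 0.493, so r·m = 0.283.
ω = √0.283 = 0.532 per generation, hence T = 2π/ω ≈ 11.8 generations.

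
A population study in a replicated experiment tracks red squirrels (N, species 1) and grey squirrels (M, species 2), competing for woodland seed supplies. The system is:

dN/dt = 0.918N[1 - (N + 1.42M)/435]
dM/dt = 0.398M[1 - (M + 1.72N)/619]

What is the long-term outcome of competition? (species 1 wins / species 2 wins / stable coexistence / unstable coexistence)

unstable coexistence (outcome depends on initial conditions)

Compare the nullcline intercepts: K1/α12 = 435/1.42 = 306 < K2 = 619; K2/α21 = 619/1.72 = 360 < K1 = 435.
Since both are reversed, neither can invade when rare; the interior point is a saddle.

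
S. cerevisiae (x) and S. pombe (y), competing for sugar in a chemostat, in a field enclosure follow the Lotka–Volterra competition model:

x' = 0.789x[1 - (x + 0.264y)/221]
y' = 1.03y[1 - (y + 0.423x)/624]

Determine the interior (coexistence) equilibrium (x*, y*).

x* ≈ 63.3, y* ≈ 597

Setting both brackets to zero gives the nullclines x + 0.264y = 221 and 0.423x + y = 624.
Substituting y = 624 - 0.423x into the first: x(1 - 0.264·0.423) = 221 - 0.264·624.
So x* = 56.3/0.888 = 63.3, and then y* = 624 - 0.423·63.3 = 597.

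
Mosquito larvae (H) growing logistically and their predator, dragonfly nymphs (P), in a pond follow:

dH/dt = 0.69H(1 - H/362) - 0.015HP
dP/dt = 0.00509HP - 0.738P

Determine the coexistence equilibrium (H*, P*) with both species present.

From dP/dt = 0 with P > 0: 0.00509H* = 0.738, so H* = 145.
Substitute into dH/dt = 0: 0.69(1 - 145/362) = 0.015P*.
The bracket is 0.599, giving P* = 0.414/0.015 = 27.6.

H* ≈ 145, P* ≈ 27.6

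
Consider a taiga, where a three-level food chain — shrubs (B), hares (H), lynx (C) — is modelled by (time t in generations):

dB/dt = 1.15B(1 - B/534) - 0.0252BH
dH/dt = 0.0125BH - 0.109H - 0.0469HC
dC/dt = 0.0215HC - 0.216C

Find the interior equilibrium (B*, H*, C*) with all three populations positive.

B* ≈ 416, H* ≈ 10, C* ≈ 109

From dC/dt = 0: 0.0215H* = 0.216, so H* = 10.
From dB/dt = 0: 1.15(1 - B*/534) = 0.0252·10, giving B* = 534·(1 - 0.22) = 416.
From dH/dt = 0: 0.0125·416 - 0.109 = 0.0469C*, so C* = 5.1/0.0469 = 109.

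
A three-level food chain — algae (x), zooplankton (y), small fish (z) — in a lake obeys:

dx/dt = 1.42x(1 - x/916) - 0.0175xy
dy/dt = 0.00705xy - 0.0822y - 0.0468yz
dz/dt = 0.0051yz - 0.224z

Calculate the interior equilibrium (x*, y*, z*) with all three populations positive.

From dz/dt = 0: 0.0051y* = 0.224, so y* = 43.9.
From dx/dt = 0: 1.42(1 - x*/916) = 0.0175·43.9, giving x* = 916·(1 - 0.541) = 420.
From dy/dt = 0: 0.00705·420 - 0.0822 = 0.0468z*, so z* = 2.88/0.0468 = 61.5.

x* ≈ 420, y* ≈ 43.9, z* ≈ 61.5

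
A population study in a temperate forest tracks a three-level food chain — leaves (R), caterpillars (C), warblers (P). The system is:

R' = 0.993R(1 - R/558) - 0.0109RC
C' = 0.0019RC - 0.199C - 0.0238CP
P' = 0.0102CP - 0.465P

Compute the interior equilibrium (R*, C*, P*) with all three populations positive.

From dP/dt = 0: 0.0102C* = 0.465, so C* = 45.6.
From dR/dt = 0: 0.993(1 - R*/558) = 0.0109·45.6, giving R* = 558·(1 - 0.5) = 279.
From dC/dt = 0: 0.0019·279 - 0.199 = 0.0238P*, so P* = 0.331/0.0238 = 13.9.

R* ≈ 279, C* ≈ 45.6, P* ≈ 13.9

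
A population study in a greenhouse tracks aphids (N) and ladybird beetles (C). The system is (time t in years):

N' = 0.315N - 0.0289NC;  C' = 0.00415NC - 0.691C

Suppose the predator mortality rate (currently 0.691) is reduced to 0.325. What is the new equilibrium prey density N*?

N* ≈ 78.3

At the interior fixed point, setting dC/dt = 0 with C > 0 fixes N* = (predator death rate)/(NC coefficient) — independent of the other coefficients.
With the change, N* = 0.325/0.00415 = 78.3; it falls from 167.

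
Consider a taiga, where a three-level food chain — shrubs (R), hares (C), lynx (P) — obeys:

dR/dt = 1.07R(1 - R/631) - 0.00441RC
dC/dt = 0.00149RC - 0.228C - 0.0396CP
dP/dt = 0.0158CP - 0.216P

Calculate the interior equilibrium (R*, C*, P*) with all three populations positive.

From dP/dt = 0: 0.0158C* = 0.216, so C* = 13.7.
From dR/dt = 0: 1.07(1 - R*/631) = 0.00441·13.7, giving R* = 631·(1 - 0.0563) = 595.
From dC/dt = 0: 0.00149·595 - 0.228 = 0.0396P*, so P* = 0.659/0.0396 = 16.6.

R* ≈ 595, C* ≈ 13.7, P* ≈ 16.6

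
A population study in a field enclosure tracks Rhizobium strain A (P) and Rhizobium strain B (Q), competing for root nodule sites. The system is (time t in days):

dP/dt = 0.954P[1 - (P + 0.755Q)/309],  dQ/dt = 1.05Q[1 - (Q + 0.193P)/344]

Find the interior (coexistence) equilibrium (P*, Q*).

P* ≈ 57.7, Q* ≈ 333

Setting both brackets to zero gives the nullclines P + 0.755Q = 309 and 0.193P + Q = 344.
Substituting Q = 344 - 0.193P into the first: P(1 - 0.755·0.193) = 309 - 0.755·344.
So P* = 49.3/0.854 = 57.7, and then Q* = 344 - 0.193·57.7 = 333.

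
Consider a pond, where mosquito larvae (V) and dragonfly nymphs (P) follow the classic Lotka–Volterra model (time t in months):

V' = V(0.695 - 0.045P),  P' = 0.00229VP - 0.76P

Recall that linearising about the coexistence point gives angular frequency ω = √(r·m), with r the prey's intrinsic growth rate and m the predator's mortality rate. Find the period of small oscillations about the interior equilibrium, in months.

T ≈ 8.65 months

Here r = 0.695 and m = 0.76, so r·m = 0.528.
ω = √0.528 = 0.727 per month, hence T = 2π/ω ≈ 8.65 months.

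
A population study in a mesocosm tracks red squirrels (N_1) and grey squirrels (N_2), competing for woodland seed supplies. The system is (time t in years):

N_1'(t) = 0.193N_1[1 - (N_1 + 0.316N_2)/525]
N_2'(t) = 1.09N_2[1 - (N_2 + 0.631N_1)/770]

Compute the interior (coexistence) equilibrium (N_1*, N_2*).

N_1* ≈ 352, N_2* ≈ 548

Setting both brackets to zero gives the nullclines N_1 + 0.316N_2 = 525 and 0.631N_1 + N_2 = 770.
Substituting N_2 = 770 - 0.631N_1 into the first: N_1(1 - 0.316·0.631) = 525 - 0.316·770.
So N_1* = 282/0.801 = 352, and then N_2* = 770 - 0.631·352 = 548.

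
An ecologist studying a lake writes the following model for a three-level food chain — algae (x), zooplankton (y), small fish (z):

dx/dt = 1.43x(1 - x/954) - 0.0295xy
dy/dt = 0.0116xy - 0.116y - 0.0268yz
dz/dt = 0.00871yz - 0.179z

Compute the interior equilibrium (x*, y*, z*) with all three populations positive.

From dz/dt = 0: 0.00871y* = 0.179, so y* = 20.6.
From dx/dt = 0: 1.43(1 - x*/954) = 0.0295·20.6, giving x* = 954·(1 - 0.424) = 550.
From dy/dt = 0: 0.0116·550 - 0.116 = 0.0268z*, so z* = 6.26/0.0268 = 234.

x* ≈ 550, y* ≈ 20.6, z* ≈ 234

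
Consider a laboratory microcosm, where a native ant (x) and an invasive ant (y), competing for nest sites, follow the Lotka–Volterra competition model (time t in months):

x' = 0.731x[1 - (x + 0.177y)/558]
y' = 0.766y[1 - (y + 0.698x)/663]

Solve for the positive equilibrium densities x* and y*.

Setting both brackets to zero gives the nullclines x + 0.177y = 558 and 0.698x + y = 663.
Substituting y = 663 - 0.698x into the first: x(1 - 0.177·0.698) = 558 - 0.177·663.
So x* = 441/0.876 = 503, and then y* = 663 - 0.698·503 = 312.

x* ≈ 503, y* ≈ 312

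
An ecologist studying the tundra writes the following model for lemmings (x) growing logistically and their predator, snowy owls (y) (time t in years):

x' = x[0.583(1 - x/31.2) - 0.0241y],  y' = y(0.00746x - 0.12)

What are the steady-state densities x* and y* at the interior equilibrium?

From dy/dt = 0 with y > 0: 0.00746x* = 0.12, so x* = 16.1.
Substitute into dx/dt = 0: 0.583(1 - 16.1/31.2) = 0.0241y*.
The bracket is 0.484, giving y* = 0.282/0.0241 = 11.7.

x* ≈ 16.1, y* ≈ 11.7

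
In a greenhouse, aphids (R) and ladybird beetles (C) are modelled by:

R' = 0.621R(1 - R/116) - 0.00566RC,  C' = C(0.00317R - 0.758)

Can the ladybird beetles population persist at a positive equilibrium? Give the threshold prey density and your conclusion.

Threshold R = 239; K < 239, so no, the predator goes extinct.

The predator equation gives dC/dt > 0 only when R > 0.758/0.00317 = 239.
Without the predator, R → K = 116. Since 116 < 239, the predator cannot invade.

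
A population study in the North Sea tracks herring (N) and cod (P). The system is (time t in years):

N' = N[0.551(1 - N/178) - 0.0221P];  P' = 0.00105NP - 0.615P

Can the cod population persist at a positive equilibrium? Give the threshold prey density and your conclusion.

Threshold N = 586; K < 586, so no, the predator goes extinct.

The predator equation gives dP/dt > 0 only when N > 0.615/0.00105 = 586.
Without the predator, N → K = 178. Since 178 < 586, the predator cannot invade.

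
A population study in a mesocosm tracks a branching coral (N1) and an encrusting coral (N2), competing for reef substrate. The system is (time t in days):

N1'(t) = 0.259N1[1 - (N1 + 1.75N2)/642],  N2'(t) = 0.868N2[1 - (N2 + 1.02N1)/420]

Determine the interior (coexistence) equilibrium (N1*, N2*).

N1* ≈ 118, N2* ≈ 299

Setting both brackets to zero gives the nullclines N1 + 1.75N2 = 642 and 1.02N1 + N2 = 420.
Substituting N2 = 420 - 1.02N1 into the first: N1(1 - 1.75·1.02) = 642 - 1.75·420.
So N1* = -93/-0.785 = 118, and then N2* = 420 - 1.02·118 = 299.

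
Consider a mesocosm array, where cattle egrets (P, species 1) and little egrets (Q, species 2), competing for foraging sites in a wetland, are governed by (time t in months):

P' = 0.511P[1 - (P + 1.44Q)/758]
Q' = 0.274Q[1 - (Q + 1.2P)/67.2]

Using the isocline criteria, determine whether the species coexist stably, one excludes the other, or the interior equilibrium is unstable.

species 1 excludes species 2

Compare the nullcline intercepts: K1/α12 = 758/1.44 = 526 > K2 = 67.2; K2/α21 = 67.2/1.2 = 56 < K1 = 758.
Since the inequalities point opposite ways, species 1 can invade but species 2 cannot.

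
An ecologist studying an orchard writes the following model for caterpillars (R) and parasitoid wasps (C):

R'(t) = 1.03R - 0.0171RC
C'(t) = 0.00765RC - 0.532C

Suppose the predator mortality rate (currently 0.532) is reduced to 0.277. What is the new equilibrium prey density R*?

At the interior fixed point, setting dC/dt = 0 with C > 0 fixes R* = (predator death rate)/(RC coefficient) — independent of the other coefficients.
With the change, R* = 0.277/0.00765 = 36.2; it falls from 69.5.

R* ≈ 36.2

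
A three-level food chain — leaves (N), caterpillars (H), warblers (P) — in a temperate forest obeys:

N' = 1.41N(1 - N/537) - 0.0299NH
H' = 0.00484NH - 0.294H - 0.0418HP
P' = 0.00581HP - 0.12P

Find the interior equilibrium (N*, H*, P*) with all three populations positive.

From dP/dt = 0: 0.00581H* = 0.12, so H* = 20.7.
From dN/dt = 0: 1.41(1 - N*/537) = 0.0299·20.7, giving N* = 537·(1 - 0.438) = 302.
From dH/dt = 0: 0.00484·302 - 0.294 = 0.0418P*, so P* = 1.17/0.0418 = 27.9.

N* ≈ 302, H* ≈ 20.7, P* ≈ 27.9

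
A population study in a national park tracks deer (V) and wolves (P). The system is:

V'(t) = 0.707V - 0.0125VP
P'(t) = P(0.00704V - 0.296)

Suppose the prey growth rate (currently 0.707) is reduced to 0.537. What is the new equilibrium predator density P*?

At the interior fixed point, setting dV/dt = 0 with V > 0 fixes P* = (prey growth rate)/(VP coefficient) — independent of the other coefficients.
With the change, P* = 0.537/0.0125 = 43; it falls from 56.6.

P* ≈ 43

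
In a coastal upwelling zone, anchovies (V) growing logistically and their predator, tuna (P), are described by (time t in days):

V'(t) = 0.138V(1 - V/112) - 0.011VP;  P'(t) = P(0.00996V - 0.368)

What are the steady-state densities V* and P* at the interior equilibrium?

From dP/dt = 0 with P > 0: 0.00996V* = 0.368, so V* = 36.9.
Substitute into dV/dt = 0: 0.138(1 - 36.9/112) = 0.011P*.
The bracket is 0.67, giving P* = 0.0925/0.011 = 8.41.

V* ≈ 36.9, P* ≈ 8.41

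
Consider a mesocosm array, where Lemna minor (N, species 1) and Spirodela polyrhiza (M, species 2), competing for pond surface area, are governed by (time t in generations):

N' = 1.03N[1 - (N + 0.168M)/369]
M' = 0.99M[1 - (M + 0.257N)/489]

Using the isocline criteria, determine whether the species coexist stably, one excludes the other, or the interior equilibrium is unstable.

Compare the nullcline intercepts: K1/α12 = 369/0.168 = 2200 > K2 = 489; K2/α21 = 489/0.257 = 1900 > K1 = 369.
Since both inequalities hold, each species can invade when rare, so the interior equilibrium is stable.

stable coexistence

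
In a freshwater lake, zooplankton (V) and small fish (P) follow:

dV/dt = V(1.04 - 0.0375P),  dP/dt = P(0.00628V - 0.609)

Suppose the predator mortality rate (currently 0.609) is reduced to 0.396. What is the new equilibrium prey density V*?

At the interior fixed point, setting dP/dt = 0 with P > 0 fixes V* = (predator death rate)/(VP coefficient) — independent of the other coefficients.
With the change, V* = 0.396/0.00628 = 63.1; it falls from 97.

V* ≈ 63.1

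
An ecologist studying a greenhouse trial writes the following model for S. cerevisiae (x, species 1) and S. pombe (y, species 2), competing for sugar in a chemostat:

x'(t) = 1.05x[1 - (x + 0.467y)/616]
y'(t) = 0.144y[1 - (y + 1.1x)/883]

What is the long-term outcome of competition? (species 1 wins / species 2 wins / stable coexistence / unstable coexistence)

Compare the nullcline intercepts: K1/α12 = 616/0.467 = 1320 > K2 = 883; K2/α21 = 883/1.1 = 803 > K1 = 616.
Since both inequalities hold, each species can invade when rare, so the interior equilibrium is stable.

stable coexistence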